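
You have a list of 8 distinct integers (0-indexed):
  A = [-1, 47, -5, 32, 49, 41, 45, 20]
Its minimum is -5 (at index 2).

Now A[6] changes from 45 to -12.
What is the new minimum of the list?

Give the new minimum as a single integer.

Answer: -12

Derivation:
Old min = -5 (at index 2)
Change: A[6] 45 -> -12
Changed element was NOT the old min.
  New min = min(old_min, new_val) = min(-5, -12) = -12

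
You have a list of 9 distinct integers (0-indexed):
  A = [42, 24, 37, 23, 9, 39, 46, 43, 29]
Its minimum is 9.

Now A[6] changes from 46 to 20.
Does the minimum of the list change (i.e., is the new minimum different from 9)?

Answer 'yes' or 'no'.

Old min = 9
Change: A[6] 46 -> 20
Changed element was NOT the min; min changes only if 20 < 9.
New min = 9; changed? no

Answer: no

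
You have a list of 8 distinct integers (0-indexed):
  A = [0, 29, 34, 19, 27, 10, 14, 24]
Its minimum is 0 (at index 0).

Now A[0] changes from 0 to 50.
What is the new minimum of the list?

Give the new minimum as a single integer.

Old min = 0 (at index 0)
Change: A[0] 0 -> 50
Changed element WAS the min. Need to check: is 50 still <= all others?
  Min of remaining elements: 10
  New min = min(50, 10) = 10

Answer: 10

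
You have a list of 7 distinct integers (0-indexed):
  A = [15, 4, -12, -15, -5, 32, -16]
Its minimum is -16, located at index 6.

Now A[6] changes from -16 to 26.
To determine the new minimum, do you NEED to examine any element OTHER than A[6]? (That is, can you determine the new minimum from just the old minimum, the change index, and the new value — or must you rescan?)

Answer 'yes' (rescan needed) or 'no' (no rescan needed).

Answer: yes

Derivation:
Old min = -16 at index 6
Change at index 6: -16 -> 26
Index 6 WAS the min and new value 26 > old min -16. Must rescan other elements to find the new min.
Needs rescan: yes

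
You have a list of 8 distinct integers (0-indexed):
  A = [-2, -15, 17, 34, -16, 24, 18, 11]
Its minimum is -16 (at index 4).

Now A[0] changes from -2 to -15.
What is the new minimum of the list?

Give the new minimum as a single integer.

Old min = -16 (at index 4)
Change: A[0] -2 -> -15
Changed element was NOT the old min.
  New min = min(old_min, new_val) = min(-16, -15) = -16

Answer: -16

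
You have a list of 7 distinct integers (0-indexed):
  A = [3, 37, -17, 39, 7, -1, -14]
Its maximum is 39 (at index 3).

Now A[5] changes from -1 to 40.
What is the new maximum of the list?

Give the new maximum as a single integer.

Old max = 39 (at index 3)
Change: A[5] -1 -> 40
Changed element was NOT the old max.
  New max = max(old_max, new_val) = max(39, 40) = 40

Answer: 40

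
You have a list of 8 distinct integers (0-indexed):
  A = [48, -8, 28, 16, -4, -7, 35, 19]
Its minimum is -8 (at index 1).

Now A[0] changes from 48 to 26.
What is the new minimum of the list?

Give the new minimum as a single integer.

Answer: -8

Derivation:
Old min = -8 (at index 1)
Change: A[0] 48 -> 26
Changed element was NOT the old min.
  New min = min(old_min, new_val) = min(-8, 26) = -8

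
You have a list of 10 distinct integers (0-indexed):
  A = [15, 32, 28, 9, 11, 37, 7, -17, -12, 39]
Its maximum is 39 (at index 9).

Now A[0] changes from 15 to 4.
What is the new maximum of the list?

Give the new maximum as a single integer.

Answer: 39

Derivation:
Old max = 39 (at index 9)
Change: A[0] 15 -> 4
Changed element was NOT the old max.
  New max = max(old_max, new_val) = max(39, 4) = 39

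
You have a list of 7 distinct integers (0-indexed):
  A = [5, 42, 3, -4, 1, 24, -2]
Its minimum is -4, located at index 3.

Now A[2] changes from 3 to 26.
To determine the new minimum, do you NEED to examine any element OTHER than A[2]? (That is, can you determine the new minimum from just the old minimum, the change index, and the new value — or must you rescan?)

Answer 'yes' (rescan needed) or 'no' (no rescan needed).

Old min = -4 at index 3
Change at index 2: 3 -> 26
Index 2 was NOT the min. New min = min(-4, 26). No rescan of other elements needed.
Needs rescan: no

Answer: no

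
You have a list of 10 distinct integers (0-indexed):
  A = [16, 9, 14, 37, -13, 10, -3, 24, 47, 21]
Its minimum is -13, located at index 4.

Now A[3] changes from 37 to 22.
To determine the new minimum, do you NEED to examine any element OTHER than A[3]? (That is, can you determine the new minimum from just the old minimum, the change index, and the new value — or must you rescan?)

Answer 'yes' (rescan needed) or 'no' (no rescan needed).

Answer: no

Derivation:
Old min = -13 at index 4
Change at index 3: 37 -> 22
Index 3 was NOT the min. New min = min(-13, 22). No rescan of other elements needed.
Needs rescan: no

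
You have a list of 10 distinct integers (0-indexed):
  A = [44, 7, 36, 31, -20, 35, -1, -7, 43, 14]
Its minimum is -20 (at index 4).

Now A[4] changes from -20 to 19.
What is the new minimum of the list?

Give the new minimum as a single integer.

Answer: -7

Derivation:
Old min = -20 (at index 4)
Change: A[4] -20 -> 19
Changed element WAS the min. Need to check: is 19 still <= all others?
  Min of remaining elements: -7
  New min = min(19, -7) = -7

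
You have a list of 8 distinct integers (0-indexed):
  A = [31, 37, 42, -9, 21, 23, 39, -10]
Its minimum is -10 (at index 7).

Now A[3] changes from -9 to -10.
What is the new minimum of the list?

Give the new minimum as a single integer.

Old min = -10 (at index 7)
Change: A[3] -9 -> -10
Changed element was NOT the old min.
  New min = min(old_min, new_val) = min(-10, -10) = -10

Answer: -10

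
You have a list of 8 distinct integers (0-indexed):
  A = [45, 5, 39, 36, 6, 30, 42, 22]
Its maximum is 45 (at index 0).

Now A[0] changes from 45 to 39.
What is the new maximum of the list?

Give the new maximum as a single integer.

Old max = 45 (at index 0)
Change: A[0] 45 -> 39
Changed element WAS the max -> may need rescan.
  Max of remaining elements: 42
  New max = max(39, 42) = 42

Answer: 42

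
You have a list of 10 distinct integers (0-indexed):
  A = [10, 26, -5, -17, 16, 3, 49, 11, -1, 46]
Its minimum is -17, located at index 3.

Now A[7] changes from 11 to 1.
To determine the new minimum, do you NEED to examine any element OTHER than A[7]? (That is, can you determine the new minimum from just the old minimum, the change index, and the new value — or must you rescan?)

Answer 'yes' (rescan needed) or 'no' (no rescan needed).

Old min = -17 at index 3
Change at index 7: 11 -> 1
Index 7 was NOT the min. New min = min(-17, 1). No rescan of other elements needed.
Needs rescan: no

Answer: no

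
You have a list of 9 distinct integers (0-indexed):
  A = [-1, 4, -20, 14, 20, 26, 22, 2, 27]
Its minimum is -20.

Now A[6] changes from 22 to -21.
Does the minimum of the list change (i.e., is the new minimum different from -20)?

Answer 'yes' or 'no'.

Answer: yes

Derivation:
Old min = -20
Change: A[6] 22 -> -21
Changed element was NOT the min; min changes only if -21 < -20.
New min = -21; changed? yes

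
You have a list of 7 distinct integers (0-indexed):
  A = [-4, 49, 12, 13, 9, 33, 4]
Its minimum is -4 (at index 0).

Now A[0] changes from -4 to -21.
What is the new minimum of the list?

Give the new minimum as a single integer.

Old min = -4 (at index 0)
Change: A[0] -4 -> -21
Changed element WAS the min. Need to check: is -21 still <= all others?
  Min of remaining elements: 4
  New min = min(-21, 4) = -21

Answer: -21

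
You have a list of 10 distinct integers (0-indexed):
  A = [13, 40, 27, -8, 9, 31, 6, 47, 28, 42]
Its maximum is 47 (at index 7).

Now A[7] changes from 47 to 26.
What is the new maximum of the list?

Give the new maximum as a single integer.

Old max = 47 (at index 7)
Change: A[7] 47 -> 26
Changed element WAS the max -> may need rescan.
  Max of remaining elements: 42
  New max = max(26, 42) = 42

Answer: 42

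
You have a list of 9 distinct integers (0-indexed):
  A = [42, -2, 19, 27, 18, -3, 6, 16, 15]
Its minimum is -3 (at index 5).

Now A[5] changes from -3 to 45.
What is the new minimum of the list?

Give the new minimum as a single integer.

Answer: -2

Derivation:
Old min = -3 (at index 5)
Change: A[5] -3 -> 45
Changed element WAS the min. Need to check: is 45 still <= all others?
  Min of remaining elements: -2
  New min = min(45, -2) = -2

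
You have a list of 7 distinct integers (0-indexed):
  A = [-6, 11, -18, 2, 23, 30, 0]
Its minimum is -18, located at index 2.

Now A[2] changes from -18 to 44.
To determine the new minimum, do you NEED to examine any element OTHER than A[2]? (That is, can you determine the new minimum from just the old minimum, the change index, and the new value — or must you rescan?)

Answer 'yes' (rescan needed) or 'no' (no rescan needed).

Old min = -18 at index 2
Change at index 2: -18 -> 44
Index 2 WAS the min and new value 44 > old min -18. Must rescan other elements to find the new min.
Needs rescan: yes

Answer: yes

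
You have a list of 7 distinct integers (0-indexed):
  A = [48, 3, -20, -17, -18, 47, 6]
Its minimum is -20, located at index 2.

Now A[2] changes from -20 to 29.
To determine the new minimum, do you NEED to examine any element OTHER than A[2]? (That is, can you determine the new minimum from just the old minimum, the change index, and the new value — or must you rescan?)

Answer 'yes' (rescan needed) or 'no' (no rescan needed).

Answer: yes

Derivation:
Old min = -20 at index 2
Change at index 2: -20 -> 29
Index 2 WAS the min and new value 29 > old min -20. Must rescan other elements to find the new min.
Needs rescan: yes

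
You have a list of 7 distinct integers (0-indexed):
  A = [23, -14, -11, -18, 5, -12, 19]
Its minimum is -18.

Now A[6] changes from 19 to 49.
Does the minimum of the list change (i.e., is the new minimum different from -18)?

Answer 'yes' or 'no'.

Answer: no

Derivation:
Old min = -18
Change: A[6] 19 -> 49
Changed element was NOT the min; min changes only if 49 < -18.
New min = -18; changed? no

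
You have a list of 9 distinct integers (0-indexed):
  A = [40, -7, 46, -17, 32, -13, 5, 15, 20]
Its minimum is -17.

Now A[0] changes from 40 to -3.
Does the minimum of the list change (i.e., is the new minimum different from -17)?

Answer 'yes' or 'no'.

Answer: no

Derivation:
Old min = -17
Change: A[0] 40 -> -3
Changed element was NOT the min; min changes only if -3 < -17.
New min = -17; changed? no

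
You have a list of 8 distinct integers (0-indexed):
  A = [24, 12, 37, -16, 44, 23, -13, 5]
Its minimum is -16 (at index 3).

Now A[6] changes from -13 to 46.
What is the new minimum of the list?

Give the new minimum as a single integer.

Old min = -16 (at index 3)
Change: A[6] -13 -> 46
Changed element was NOT the old min.
  New min = min(old_min, new_val) = min(-16, 46) = -16

Answer: -16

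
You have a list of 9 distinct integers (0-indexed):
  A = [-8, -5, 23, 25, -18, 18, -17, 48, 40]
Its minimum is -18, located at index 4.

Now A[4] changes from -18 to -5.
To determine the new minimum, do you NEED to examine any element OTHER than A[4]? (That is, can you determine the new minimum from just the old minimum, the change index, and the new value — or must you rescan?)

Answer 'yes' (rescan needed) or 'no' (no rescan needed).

Answer: yes

Derivation:
Old min = -18 at index 4
Change at index 4: -18 -> -5
Index 4 WAS the min and new value -5 > old min -18. Must rescan other elements to find the new min.
Needs rescan: yes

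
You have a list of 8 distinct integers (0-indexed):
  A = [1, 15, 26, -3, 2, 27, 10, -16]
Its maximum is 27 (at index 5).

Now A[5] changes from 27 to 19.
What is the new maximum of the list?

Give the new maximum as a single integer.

Old max = 27 (at index 5)
Change: A[5] 27 -> 19
Changed element WAS the max -> may need rescan.
  Max of remaining elements: 26
  New max = max(19, 26) = 26

Answer: 26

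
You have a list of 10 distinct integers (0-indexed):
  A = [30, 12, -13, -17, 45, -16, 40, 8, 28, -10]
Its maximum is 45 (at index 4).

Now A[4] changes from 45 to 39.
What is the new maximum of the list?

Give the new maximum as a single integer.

Old max = 45 (at index 4)
Change: A[4] 45 -> 39
Changed element WAS the max -> may need rescan.
  Max of remaining elements: 40
  New max = max(39, 40) = 40

Answer: 40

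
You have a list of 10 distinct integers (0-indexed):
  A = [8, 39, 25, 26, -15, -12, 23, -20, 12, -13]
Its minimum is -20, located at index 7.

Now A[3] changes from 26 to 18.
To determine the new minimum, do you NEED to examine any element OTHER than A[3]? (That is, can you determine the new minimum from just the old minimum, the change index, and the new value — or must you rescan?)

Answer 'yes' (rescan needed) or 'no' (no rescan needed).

Answer: no

Derivation:
Old min = -20 at index 7
Change at index 3: 26 -> 18
Index 3 was NOT the min. New min = min(-20, 18). No rescan of other elements needed.
Needs rescan: no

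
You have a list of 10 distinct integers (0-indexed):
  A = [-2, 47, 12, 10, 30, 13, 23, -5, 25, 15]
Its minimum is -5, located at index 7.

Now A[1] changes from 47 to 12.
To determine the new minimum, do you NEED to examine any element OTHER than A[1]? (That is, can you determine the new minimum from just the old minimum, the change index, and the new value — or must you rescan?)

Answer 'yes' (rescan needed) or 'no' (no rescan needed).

Old min = -5 at index 7
Change at index 1: 47 -> 12
Index 1 was NOT the min. New min = min(-5, 12). No rescan of other elements needed.
Needs rescan: no

Answer: no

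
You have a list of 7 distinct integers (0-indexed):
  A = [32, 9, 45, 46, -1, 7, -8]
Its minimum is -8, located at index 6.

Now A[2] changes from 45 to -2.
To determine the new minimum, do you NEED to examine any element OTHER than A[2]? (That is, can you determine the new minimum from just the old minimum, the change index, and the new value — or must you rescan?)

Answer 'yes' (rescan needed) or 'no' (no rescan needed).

Answer: no

Derivation:
Old min = -8 at index 6
Change at index 2: 45 -> -2
Index 2 was NOT the min. New min = min(-8, -2). No rescan of other elements needed.
Needs rescan: no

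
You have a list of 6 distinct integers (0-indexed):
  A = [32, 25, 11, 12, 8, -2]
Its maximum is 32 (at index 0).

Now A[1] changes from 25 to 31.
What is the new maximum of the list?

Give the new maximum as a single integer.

Old max = 32 (at index 0)
Change: A[1] 25 -> 31
Changed element was NOT the old max.
  New max = max(old_max, new_val) = max(32, 31) = 32

Answer: 32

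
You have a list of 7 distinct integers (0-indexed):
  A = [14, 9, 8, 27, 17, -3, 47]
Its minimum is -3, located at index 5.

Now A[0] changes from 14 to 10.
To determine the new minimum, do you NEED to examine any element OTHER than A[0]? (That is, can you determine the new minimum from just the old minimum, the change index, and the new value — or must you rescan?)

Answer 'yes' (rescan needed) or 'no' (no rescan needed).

Old min = -3 at index 5
Change at index 0: 14 -> 10
Index 0 was NOT the min. New min = min(-3, 10). No rescan of other elements needed.
Needs rescan: no

Answer: no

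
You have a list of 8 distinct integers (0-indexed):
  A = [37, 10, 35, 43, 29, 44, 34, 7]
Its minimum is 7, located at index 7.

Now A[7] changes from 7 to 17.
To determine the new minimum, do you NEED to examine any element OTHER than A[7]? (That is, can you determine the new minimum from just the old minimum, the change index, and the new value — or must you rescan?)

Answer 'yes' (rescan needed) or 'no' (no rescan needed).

Old min = 7 at index 7
Change at index 7: 7 -> 17
Index 7 WAS the min and new value 17 > old min 7. Must rescan other elements to find the new min.
Needs rescan: yes

Answer: yes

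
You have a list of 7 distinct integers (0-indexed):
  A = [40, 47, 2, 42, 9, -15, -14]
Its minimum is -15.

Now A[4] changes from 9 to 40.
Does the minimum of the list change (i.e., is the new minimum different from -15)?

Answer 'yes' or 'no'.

Answer: no

Derivation:
Old min = -15
Change: A[4] 9 -> 40
Changed element was NOT the min; min changes only if 40 < -15.
New min = -15; changed? no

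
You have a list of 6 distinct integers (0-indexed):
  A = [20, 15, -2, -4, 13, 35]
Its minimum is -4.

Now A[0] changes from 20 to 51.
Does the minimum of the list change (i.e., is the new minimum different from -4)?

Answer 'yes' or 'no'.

Old min = -4
Change: A[0] 20 -> 51
Changed element was NOT the min; min changes only if 51 < -4.
New min = -4; changed? no

Answer: no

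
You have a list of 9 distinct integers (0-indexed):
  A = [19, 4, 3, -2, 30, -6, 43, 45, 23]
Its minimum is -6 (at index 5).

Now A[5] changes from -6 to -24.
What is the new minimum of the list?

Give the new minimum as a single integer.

Old min = -6 (at index 5)
Change: A[5] -6 -> -24
Changed element WAS the min. Need to check: is -24 still <= all others?
  Min of remaining elements: -2
  New min = min(-24, -2) = -24

Answer: -24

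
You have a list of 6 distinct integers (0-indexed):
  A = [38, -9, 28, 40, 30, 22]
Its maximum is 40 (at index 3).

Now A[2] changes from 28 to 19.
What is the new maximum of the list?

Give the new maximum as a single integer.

Old max = 40 (at index 3)
Change: A[2] 28 -> 19
Changed element was NOT the old max.
  New max = max(old_max, new_val) = max(40, 19) = 40

Answer: 40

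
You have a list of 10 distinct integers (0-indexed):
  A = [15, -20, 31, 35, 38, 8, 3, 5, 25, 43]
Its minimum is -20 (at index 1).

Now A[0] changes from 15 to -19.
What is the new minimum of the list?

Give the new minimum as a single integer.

Old min = -20 (at index 1)
Change: A[0] 15 -> -19
Changed element was NOT the old min.
  New min = min(old_min, new_val) = min(-20, -19) = -20

Answer: -20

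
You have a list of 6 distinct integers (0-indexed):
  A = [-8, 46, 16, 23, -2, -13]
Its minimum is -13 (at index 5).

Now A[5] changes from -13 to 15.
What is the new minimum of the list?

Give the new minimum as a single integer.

Old min = -13 (at index 5)
Change: A[5] -13 -> 15
Changed element WAS the min. Need to check: is 15 still <= all others?
  Min of remaining elements: -8
  New min = min(15, -8) = -8

Answer: -8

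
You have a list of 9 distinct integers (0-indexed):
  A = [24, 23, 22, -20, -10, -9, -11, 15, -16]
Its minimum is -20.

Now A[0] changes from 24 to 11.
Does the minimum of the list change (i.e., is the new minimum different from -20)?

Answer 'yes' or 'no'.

Answer: no

Derivation:
Old min = -20
Change: A[0] 24 -> 11
Changed element was NOT the min; min changes only if 11 < -20.
New min = -20; changed? no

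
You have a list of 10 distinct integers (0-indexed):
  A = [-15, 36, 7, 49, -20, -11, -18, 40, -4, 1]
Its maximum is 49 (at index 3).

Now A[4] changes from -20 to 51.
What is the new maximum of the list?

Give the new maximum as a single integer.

Old max = 49 (at index 3)
Change: A[4] -20 -> 51
Changed element was NOT the old max.
  New max = max(old_max, new_val) = max(49, 51) = 51

Answer: 51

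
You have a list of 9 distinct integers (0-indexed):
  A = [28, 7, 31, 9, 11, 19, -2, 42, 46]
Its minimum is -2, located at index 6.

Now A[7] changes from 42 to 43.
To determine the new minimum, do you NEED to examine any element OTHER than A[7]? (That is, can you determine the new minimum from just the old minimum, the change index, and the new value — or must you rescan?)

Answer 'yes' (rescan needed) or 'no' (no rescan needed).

Answer: no

Derivation:
Old min = -2 at index 6
Change at index 7: 42 -> 43
Index 7 was NOT the min. New min = min(-2, 43). No rescan of other elements needed.
Needs rescan: no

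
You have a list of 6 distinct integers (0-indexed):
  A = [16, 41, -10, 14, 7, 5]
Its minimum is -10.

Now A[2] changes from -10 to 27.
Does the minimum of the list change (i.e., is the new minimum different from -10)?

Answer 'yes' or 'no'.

Old min = -10
Change: A[2] -10 -> 27
Changed element was the min; new min must be rechecked.
New min = 5; changed? yes

Answer: yes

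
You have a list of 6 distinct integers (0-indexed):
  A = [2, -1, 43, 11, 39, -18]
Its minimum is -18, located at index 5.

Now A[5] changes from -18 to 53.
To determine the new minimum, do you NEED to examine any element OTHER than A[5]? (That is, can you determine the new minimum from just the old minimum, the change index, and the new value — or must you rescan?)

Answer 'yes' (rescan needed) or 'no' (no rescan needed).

Old min = -18 at index 5
Change at index 5: -18 -> 53
Index 5 WAS the min and new value 53 > old min -18. Must rescan other elements to find the new min.
Needs rescan: yes

Answer: yes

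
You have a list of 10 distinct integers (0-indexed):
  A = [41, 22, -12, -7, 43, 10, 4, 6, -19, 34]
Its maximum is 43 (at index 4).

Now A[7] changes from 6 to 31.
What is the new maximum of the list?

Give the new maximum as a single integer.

Answer: 43

Derivation:
Old max = 43 (at index 4)
Change: A[7] 6 -> 31
Changed element was NOT the old max.
  New max = max(old_max, new_val) = max(43, 31) = 43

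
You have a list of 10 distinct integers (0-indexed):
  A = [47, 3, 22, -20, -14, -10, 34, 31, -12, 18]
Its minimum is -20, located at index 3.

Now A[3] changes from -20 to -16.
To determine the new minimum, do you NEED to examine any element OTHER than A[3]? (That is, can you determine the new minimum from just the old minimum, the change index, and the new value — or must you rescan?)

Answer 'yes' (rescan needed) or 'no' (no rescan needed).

Old min = -20 at index 3
Change at index 3: -20 -> -16
Index 3 WAS the min and new value -16 > old min -20. Must rescan other elements to find the new min.
Needs rescan: yes

Answer: yes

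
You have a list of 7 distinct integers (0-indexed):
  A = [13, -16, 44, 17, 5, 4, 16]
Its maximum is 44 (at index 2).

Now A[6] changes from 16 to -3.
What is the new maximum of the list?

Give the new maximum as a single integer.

Old max = 44 (at index 2)
Change: A[6] 16 -> -3
Changed element was NOT the old max.
  New max = max(old_max, new_val) = max(44, -3) = 44

Answer: 44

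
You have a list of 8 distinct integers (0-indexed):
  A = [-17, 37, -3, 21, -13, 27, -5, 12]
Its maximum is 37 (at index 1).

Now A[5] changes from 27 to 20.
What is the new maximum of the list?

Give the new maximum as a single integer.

Answer: 37

Derivation:
Old max = 37 (at index 1)
Change: A[5] 27 -> 20
Changed element was NOT the old max.
  New max = max(old_max, new_val) = max(37, 20) = 37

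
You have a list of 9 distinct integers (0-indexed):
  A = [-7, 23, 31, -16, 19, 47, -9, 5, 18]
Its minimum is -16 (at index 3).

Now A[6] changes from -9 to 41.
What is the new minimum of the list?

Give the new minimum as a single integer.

Old min = -16 (at index 3)
Change: A[6] -9 -> 41
Changed element was NOT the old min.
  New min = min(old_min, new_val) = min(-16, 41) = -16

Answer: -16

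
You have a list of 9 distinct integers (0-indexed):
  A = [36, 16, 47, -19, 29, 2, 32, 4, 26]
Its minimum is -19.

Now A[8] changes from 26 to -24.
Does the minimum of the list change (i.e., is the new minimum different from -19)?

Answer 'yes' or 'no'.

Old min = -19
Change: A[8] 26 -> -24
Changed element was NOT the min; min changes only if -24 < -19.
New min = -24; changed? yes

Answer: yes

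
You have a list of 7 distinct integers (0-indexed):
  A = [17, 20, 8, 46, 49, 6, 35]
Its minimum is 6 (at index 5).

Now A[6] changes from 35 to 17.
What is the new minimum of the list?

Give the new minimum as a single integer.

Old min = 6 (at index 5)
Change: A[6] 35 -> 17
Changed element was NOT the old min.
  New min = min(old_min, new_val) = min(6, 17) = 6

Answer: 6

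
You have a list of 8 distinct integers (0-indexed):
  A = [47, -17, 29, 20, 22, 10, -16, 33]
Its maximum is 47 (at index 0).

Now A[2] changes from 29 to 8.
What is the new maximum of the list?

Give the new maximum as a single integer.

Answer: 47

Derivation:
Old max = 47 (at index 0)
Change: A[2] 29 -> 8
Changed element was NOT the old max.
  New max = max(old_max, new_val) = max(47, 8) = 47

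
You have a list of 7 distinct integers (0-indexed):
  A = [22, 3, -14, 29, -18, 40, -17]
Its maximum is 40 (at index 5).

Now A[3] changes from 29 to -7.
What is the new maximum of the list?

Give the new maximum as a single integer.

Answer: 40

Derivation:
Old max = 40 (at index 5)
Change: A[3] 29 -> -7
Changed element was NOT the old max.
  New max = max(old_max, new_val) = max(40, -7) = 40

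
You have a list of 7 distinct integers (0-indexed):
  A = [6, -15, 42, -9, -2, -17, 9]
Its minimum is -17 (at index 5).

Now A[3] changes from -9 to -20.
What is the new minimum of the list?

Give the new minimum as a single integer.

Old min = -17 (at index 5)
Change: A[3] -9 -> -20
Changed element was NOT the old min.
  New min = min(old_min, new_val) = min(-17, -20) = -20

Answer: -20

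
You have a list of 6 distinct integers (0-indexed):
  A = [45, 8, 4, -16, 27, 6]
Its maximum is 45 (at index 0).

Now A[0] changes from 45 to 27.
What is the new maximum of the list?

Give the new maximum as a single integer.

Answer: 27

Derivation:
Old max = 45 (at index 0)
Change: A[0] 45 -> 27
Changed element WAS the max -> may need rescan.
  Max of remaining elements: 27
  New max = max(27, 27) = 27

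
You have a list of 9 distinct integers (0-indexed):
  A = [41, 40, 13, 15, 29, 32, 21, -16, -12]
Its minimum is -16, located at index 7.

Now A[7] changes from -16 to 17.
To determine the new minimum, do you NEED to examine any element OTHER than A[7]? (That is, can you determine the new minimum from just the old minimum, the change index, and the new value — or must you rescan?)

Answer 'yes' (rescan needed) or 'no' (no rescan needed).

Answer: yes

Derivation:
Old min = -16 at index 7
Change at index 7: -16 -> 17
Index 7 WAS the min and new value 17 > old min -16. Must rescan other elements to find the new min.
Needs rescan: yes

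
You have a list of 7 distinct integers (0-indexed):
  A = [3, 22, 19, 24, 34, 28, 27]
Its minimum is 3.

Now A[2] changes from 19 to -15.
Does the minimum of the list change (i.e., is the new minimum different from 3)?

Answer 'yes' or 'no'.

Old min = 3
Change: A[2] 19 -> -15
Changed element was NOT the min; min changes only if -15 < 3.
New min = -15; changed? yes

Answer: yes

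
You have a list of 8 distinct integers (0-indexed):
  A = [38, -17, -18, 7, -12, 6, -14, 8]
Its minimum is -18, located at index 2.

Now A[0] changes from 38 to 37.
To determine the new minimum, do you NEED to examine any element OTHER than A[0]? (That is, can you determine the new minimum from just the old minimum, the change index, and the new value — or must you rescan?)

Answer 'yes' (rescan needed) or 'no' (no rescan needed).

Old min = -18 at index 2
Change at index 0: 38 -> 37
Index 0 was NOT the min. New min = min(-18, 37). No rescan of other elements needed.
Needs rescan: no

Answer: no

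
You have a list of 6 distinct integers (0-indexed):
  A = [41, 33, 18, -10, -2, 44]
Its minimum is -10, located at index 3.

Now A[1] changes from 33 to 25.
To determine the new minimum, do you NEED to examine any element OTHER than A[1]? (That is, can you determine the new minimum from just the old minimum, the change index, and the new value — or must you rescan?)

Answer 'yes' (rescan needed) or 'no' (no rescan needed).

Answer: no

Derivation:
Old min = -10 at index 3
Change at index 1: 33 -> 25
Index 1 was NOT the min. New min = min(-10, 25). No rescan of other elements needed.
Needs rescan: no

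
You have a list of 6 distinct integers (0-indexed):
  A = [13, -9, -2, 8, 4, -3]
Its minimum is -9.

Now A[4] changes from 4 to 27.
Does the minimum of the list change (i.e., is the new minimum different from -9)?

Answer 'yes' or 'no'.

Answer: no

Derivation:
Old min = -9
Change: A[4] 4 -> 27
Changed element was NOT the min; min changes only if 27 < -9.
New min = -9; changed? no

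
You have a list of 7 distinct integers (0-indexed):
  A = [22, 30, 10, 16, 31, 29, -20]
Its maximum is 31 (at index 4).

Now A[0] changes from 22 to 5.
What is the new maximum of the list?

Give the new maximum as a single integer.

Old max = 31 (at index 4)
Change: A[0] 22 -> 5
Changed element was NOT the old max.
  New max = max(old_max, new_val) = max(31, 5) = 31

Answer: 31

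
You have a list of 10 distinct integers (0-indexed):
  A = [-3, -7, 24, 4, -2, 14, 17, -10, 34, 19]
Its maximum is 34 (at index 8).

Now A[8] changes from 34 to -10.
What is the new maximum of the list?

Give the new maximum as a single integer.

Answer: 24

Derivation:
Old max = 34 (at index 8)
Change: A[8] 34 -> -10
Changed element WAS the max -> may need rescan.
  Max of remaining elements: 24
  New max = max(-10, 24) = 24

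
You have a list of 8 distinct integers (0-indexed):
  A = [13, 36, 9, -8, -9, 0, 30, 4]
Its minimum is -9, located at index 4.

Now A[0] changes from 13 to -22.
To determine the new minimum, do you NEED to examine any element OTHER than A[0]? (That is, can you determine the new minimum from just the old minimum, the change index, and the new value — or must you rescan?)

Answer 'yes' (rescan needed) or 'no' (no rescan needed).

Answer: no

Derivation:
Old min = -9 at index 4
Change at index 0: 13 -> -22
Index 0 was NOT the min. New min = min(-9, -22). No rescan of other elements needed.
Needs rescan: no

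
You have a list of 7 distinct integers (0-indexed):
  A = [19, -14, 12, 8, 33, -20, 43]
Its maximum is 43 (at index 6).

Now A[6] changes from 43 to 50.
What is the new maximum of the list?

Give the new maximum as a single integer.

Answer: 50

Derivation:
Old max = 43 (at index 6)
Change: A[6] 43 -> 50
Changed element WAS the max -> may need rescan.
  Max of remaining elements: 33
  New max = max(50, 33) = 50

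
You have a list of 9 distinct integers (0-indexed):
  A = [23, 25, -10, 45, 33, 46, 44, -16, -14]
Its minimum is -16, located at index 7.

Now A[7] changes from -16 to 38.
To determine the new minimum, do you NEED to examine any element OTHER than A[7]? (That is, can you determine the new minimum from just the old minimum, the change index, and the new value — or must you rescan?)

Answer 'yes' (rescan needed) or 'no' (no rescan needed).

Answer: yes

Derivation:
Old min = -16 at index 7
Change at index 7: -16 -> 38
Index 7 WAS the min and new value 38 > old min -16. Must rescan other elements to find the new min.
Needs rescan: yes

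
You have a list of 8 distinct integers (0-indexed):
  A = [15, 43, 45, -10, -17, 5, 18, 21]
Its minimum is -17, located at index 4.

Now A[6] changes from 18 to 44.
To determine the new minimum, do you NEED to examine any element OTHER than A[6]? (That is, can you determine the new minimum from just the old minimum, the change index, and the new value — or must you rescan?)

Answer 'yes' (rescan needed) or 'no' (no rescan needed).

Answer: no

Derivation:
Old min = -17 at index 4
Change at index 6: 18 -> 44
Index 6 was NOT the min. New min = min(-17, 44). No rescan of other elements needed.
Needs rescan: no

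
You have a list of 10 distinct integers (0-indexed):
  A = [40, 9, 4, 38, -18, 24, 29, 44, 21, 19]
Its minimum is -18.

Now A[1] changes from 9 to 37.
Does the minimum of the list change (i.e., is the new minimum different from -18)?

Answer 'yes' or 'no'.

Old min = -18
Change: A[1] 9 -> 37
Changed element was NOT the min; min changes only if 37 < -18.
New min = -18; changed? no

Answer: no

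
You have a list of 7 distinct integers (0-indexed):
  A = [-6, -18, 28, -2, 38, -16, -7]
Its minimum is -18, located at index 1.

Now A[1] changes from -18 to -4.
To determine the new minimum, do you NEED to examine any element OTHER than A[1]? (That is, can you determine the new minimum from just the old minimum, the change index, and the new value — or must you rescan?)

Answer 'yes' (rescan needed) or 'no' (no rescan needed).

Answer: yes

Derivation:
Old min = -18 at index 1
Change at index 1: -18 -> -4
Index 1 WAS the min and new value -4 > old min -18. Must rescan other elements to find the new min.
Needs rescan: yes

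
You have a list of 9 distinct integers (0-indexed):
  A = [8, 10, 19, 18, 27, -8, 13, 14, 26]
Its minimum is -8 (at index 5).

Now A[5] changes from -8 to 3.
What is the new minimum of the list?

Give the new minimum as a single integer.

Old min = -8 (at index 5)
Change: A[5] -8 -> 3
Changed element WAS the min. Need to check: is 3 still <= all others?
  Min of remaining elements: 8
  New min = min(3, 8) = 3

Answer: 3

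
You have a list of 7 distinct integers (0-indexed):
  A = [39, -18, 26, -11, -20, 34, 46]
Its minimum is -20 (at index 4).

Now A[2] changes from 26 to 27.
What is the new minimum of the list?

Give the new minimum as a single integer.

Answer: -20

Derivation:
Old min = -20 (at index 4)
Change: A[2] 26 -> 27
Changed element was NOT the old min.
  New min = min(old_min, new_val) = min(-20, 27) = -20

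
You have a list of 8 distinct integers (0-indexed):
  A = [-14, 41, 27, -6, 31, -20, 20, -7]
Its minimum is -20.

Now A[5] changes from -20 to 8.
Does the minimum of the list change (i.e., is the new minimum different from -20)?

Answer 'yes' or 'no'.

Answer: yes

Derivation:
Old min = -20
Change: A[5] -20 -> 8
Changed element was the min; new min must be rechecked.
New min = -14; changed? yes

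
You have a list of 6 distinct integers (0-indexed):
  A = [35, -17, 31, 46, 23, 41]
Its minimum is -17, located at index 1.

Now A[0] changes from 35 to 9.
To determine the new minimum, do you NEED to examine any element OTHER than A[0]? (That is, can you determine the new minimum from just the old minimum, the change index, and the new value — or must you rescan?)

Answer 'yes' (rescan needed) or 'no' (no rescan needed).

Old min = -17 at index 1
Change at index 0: 35 -> 9
Index 0 was NOT the min. New min = min(-17, 9). No rescan of other elements needed.
Needs rescan: no

Answer: no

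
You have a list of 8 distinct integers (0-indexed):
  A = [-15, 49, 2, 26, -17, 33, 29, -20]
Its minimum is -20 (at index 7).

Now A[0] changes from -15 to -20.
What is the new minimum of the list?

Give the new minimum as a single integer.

Answer: -20

Derivation:
Old min = -20 (at index 7)
Change: A[0] -15 -> -20
Changed element was NOT the old min.
  New min = min(old_min, new_val) = min(-20, -20) = -20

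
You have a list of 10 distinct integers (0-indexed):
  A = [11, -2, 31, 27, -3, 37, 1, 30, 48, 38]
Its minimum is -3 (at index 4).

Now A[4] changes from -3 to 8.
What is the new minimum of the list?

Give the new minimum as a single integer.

Answer: -2

Derivation:
Old min = -3 (at index 4)
Change: A[4] -3 -> 8
Changed element WAS the min. Need to check: is 8 still <= all others?
  Min of remaining elements: -2
  New min = min(8, -2) = -2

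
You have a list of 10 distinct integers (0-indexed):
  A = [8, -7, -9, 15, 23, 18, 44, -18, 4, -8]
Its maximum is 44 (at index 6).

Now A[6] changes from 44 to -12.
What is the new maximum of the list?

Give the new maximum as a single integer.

Old max = 44 (at index 6)
Change: A[6] 44 -> -12
Changed element WAS the max -> may need rescan.
  Max of remaining elements: 23
  New max = max(-12, 23) = 23

Answer: 23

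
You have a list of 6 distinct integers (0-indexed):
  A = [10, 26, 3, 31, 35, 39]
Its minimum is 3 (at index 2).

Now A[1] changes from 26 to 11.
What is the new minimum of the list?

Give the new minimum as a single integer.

Old min = 3 (at index 2)
Change: A[1] 26 -> 11
Changed element was NOT the old min.
  New min = min(old_min, new_val) = min(3, 11) = 3

Answer: 3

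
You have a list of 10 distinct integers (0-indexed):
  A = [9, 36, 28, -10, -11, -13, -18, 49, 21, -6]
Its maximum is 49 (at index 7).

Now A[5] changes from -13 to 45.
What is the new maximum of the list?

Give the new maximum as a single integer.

Answer: 49

Derivation:
Old max = 49 (at index 7)
Change: A[5] -13 -> 45
Changed element was NOT the old max.
  New max = max(old_max, new_val) = max(49, 45) = 49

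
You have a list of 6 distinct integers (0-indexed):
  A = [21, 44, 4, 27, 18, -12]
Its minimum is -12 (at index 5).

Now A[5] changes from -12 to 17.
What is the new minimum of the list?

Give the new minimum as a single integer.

Answer: 4

Derivation:
Old min = -12 (at index 5)
Change: A[5] -12 -> 17
Changed element WAS the min. Need to check: is 17 still <= all others?
  Min of remaining elements: 4
  New min = min(17, 4) = 4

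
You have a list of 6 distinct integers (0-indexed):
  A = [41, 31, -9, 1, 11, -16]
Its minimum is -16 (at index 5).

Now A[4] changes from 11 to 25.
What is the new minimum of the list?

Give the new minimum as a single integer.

Answer: -16

Derivation:
Old min = -16 (at index 5)
Change: A[4] 11 -> 25
Changed element was NOT the old min.
  New min = min(old_min, new_val) = min(-16, 25) = -16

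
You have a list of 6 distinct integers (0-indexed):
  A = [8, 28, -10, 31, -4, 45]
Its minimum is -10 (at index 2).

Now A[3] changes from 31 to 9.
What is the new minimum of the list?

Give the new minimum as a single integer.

Old min = -10 (at index 2)
Change: A[3] 31 -> 9
Changed element was NOT the old min.
  New min = min(old_min, new_val) = min(-10, 9) = -10

Answer: -10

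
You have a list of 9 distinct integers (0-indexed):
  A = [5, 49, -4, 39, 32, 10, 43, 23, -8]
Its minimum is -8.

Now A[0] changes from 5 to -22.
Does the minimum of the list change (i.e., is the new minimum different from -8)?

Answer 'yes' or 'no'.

Old min = -8
Change: A[0] 5 -> -22
Changed element was NOT the min; min changes only if -22 < -8.
New min = -22; changed? yes

Answer: yes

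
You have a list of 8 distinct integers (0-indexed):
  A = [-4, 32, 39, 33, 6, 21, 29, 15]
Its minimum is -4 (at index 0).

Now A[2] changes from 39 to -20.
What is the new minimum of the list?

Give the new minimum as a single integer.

Answer: -20

Derivation:
Old min = -4 (at index 0)
Change: A[2] 39 -> -20
Changed element was NOT the old min.
  New min = min(old_min, new_val) = min(-4, -20) = -20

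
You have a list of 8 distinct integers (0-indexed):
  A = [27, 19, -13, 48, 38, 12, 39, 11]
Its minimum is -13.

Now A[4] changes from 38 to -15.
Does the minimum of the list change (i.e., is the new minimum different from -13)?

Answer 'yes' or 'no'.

Old min = -13
Change: A[4] 38 -> -15
Changed element was NOT the min; min changes only if -15 < -13.
New min = -15; changed? yes

Answer: yes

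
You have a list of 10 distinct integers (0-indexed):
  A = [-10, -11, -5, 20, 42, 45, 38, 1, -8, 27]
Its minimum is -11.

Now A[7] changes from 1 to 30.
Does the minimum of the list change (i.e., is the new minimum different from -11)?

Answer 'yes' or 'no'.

Old min = -11
Change: A[7] 1 -> 30
Changed element was NOT the min; min changes only if 30 < -11.
New min = -11; changed? no

Answer: no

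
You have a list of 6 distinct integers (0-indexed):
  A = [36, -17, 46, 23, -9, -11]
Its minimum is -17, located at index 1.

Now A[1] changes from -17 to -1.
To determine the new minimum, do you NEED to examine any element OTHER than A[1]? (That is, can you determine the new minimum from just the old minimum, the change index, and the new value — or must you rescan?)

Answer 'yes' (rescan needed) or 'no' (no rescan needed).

Answer: yes

Derivation:
Old min = -17 at index 1
Change at index 1: -17 -> -1
Index 1 WAS the min and new value -1 > old min -17. Must rescan other elements to find the new min.
Needs rescan: yes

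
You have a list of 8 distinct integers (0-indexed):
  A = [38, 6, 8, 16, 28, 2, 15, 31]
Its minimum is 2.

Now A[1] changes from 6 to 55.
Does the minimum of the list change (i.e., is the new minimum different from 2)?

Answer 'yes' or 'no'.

Old min = 2
Change: A[1] 6 -> 55
Changed element was NOT the min; min changes only if 55 < 2.
New min = 2; changed? no

Answer: no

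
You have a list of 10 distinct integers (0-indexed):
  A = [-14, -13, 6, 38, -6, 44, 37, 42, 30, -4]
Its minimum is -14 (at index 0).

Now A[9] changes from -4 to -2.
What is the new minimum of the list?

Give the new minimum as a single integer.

Answer: -14

Derivation:
Old min = -14 (at index 0)
Change: A[9] -4 -> -2
Changed element was NOT the old min.
  New min = min(old_min, new_val) = min(-14, -2) = -14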